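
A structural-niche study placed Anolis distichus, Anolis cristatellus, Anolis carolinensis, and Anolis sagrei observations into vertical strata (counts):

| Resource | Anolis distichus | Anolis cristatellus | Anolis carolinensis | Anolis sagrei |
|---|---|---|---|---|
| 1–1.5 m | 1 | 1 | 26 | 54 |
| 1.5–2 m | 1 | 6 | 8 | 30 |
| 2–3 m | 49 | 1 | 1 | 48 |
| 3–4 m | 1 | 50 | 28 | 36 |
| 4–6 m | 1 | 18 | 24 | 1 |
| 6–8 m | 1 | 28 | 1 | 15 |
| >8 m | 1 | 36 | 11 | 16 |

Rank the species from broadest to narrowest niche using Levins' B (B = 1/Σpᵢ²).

Proportions for Anolis distichus (n=55): 1/55=0.0182, 1/55=0.0182, 49/55=0.8909, 1/55=0.0182, 1/55=0.0182, 1/55=0.0182, 1/55=0.0182
Proportions for Anolis cristatellus (n=140): 1/140=0.0071, 6/140=0.0429, 1/140=0.0071, 50/140=0.3571, 18/140=0.1286, 28/140=0.2000, 36/140=0.2571
Proportions for Anolis carolinensis (n=99): 26/99=0.2626, 8/99=0.0808, 1/99=0.0101, 28/99=0.2828, 24/99=0.2424, 1/99=0.0101, 11/99=0.1111
Proportions for Anolis sagrei (n=200): 54/200=0.2700, 30/200=0.1500, 48/200=0.2400, 36/200=0.1800, 1/200=0.0050, 15/200=0.0750, 16/200=0.0800
Σp_distᵢ² = 0.0182² + 0.0182² + 0.8909² + 0.0182² + 0.0182² + 0.0182² + 0.0182² = 0.000331 + 0.000331 + 0.793703 + 0.000331 + 0.000331 + 0.000331 + 0.000331 = 0.795689
B_dist = 1 / 0.795689 = 1.2568
Σp_crisᵢ² = 0.0071² + 0.0429² + 0.0071² + 0.3571² + 0.1286² + 0.2000² + 0.2571² = 0.000050 + 0.001840 + 0.000050 + 0.127520 + 0.016538 + 0.040000 + 0.066100 = 0.252098
B_cris = 1 / 0.252098 = 3.9667
Σp_caroᵢ² = 0.2626² + 0.0808² + 0.0101² + 0.2828² + 0.2424² + 0.0101² + 0.1111² = 0.068959 + 0.006529 + 0.000102 + 0.079976 + 0.058758 + 0.000102 + 0.012343 = 0.226769
B_caro = 1 / 0.226769 = 4.4098
Σp_sagrᵢ² = 0.2700² + 0.1500² + 0.2400² + 0.1800² + 0.0050² + 0.0750² + 0.0800² = 0.072900 + 0.022500 + 0.057600 + 0.032400 + 0.000025 + 0.005625 + 0.006400 = 0.197450
B_sagr = 1 / 0.197450 = 5.0646
Ranking by B (broadest → narrowest): Anolis sagrei (5.06) > Anolis carolinensis (4.41) > Anolis cristatellus (3.97) > Anolis distichus (1.26)

Anolis sagrei > Anolis carolinensis > Anolis cristatellus > Anolis distichus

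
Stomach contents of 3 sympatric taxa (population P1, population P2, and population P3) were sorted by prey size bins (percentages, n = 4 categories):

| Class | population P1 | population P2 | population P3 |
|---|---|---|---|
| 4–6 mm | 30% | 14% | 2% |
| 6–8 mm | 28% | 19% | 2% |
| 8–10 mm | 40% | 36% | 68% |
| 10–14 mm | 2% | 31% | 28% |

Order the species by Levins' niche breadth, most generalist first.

Convert percentages to proportions (divide by 100).
Σp_P1ᵢ² = 0.30² + 0.28² + 0.40² + 0.02² = 0.0900 + 0.0784 + 0.1600 + 0.0004 = 0.3288
B_P1 = 1 / 0.3288 = 3.0414
Σp_P2ᵢ² = 0.14² + 0.19² + 0.36² + 0.31² = 0.0196 + 0.0361 + 0.1296 + 0.0961 = 0.2814
B_P2 = 1 / 0.2814 = 3.5537
Σp_P3ᵢ² = 0.02² + 0.02² + 0.68² + 0.28² = 0.0004 + 0.0004 + 0.4624 + 0.0784 = 0.5416
B_P3 = 1 / 0.5416 = 1.8464
Ranking by B (broadest → narrowest): population P2 (3.55) > population P1 (3.04) > population P3 (1.85)

population P2 > population P1 > population P3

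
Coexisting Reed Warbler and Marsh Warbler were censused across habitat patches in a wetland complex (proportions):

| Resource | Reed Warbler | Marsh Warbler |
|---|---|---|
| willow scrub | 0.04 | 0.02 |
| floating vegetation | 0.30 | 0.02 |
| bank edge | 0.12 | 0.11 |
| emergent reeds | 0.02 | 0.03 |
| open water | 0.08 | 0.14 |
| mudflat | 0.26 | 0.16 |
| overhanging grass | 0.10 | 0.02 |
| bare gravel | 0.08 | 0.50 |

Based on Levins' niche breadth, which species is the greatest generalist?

Σp_Reedᵢ² = 0.04² + 0.30² + 0.12² + 0.02² + 0.08² + 0.26² + 0.10² + 0.08² = 0.0016 + 0.0900 + 0.0144 + 0.0004 + 0.0064 + 0.0676 + 0.0100 + 0.0064 = 0.1968
B_Reed = 1 / 0.1968 = 5.0813
Σp_Marsᵢ² = 0.02² + 0.02² + 0.11² + 0.03² + 0.14² + 0.16² + 0.02² + 0.50² = 0.0004 + 0.0004 + 0.0121 + 0.0009 + 0.0196 + 0.0256 + 0.0004 + 0.2500 = 0.3094
B_Mars = 1 / 0.3094 = 3.2321
Highest B → broadest niche (most generalist): Reed Warbler (B = 5.08).

Reed Warbler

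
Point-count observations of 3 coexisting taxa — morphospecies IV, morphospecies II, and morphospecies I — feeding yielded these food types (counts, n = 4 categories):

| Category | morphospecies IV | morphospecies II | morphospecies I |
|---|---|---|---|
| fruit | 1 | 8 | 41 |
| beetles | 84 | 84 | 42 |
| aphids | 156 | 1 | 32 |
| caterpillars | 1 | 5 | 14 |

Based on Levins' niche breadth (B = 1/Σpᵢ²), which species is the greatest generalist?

morphospecies I

Proportions for morphospecies IV (n=242): 1/242=0.0041, 84/242=0.3471, 156/242=0.6446, 1/242=0.0041
Proportions for morphospecies II (n=98): 8/98=0.0816, 84/98=0.8571, 1/98=0.0102, 5/98=0.0510
Proportions for morphospecies I (n=129): 41/129=0.3178, 42/129=0.3256, 32/129=0.2481, 14/129=0.1085
Σp_IVᵢ² = 0.0041² + 0.3471² + 0.6446² + 0.0041² = 0.000017 + 0.120478 + 0.415509 + 0.000017 = 0.536021
B_IV = 1 / 0.536021 = 1.8656
Σp_IIᵢ² = 0.0816² + 0.8571² + 0.0102² + 0.0510² = 0.006659 + 0.734620 + 0.000104 + 0.002601 = 0.743984
B_II = 1 / 0.743984 = 1.3441
Σp_Iᵢ² = 0.3178² + 0.3256² + 0.2481² + 0.1085² = 0.100997 + 0.106015 + 0.061554 + 0.011772 = 0.280338
B_I = 1 / 0.280338 = 3.5671
Highest B → broadest niche (most generalist): morphospecies I (B = 3.57).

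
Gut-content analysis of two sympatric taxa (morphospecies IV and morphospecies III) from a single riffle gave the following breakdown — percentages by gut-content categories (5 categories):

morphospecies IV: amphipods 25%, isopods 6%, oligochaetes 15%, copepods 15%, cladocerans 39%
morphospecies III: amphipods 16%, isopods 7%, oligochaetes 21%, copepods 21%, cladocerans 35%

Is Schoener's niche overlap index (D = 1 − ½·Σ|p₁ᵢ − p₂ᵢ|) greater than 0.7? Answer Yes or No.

Convert percentages to proportions (divide by 100).
Σ|p₁ᵢ − p₂ᵢ| = 0.09 + 0.01 + 0.06 + 0.06 + 0.04 = 0.26
D = 1 − ½ × 0.26 = 1 − 0.130 = 0.8700
D = 0.8700 > 0.7 → Yes.

Yes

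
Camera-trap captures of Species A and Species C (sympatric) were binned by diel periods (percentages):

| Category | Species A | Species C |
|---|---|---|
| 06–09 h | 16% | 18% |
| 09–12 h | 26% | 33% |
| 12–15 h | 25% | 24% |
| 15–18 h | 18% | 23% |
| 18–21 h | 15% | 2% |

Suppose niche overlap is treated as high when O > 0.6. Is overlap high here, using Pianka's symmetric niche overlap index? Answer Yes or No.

Yes

Convert percentages to proportions (divide by 100).
Σ p₁ᵢp₂ᵢ = 0.0288 + 0.0858 + 0.0600 + 0.0414 + 0.0030 = 0.2190
Σp_1ᵢ² = 0.16² + 0.26² + 0.25² + 0.18² + 0.15² = 0.0256 + 0.0676 + 0.0625 + 0.0324 + 0.0225 = 0.2106
Σp_2ᵢ² = 0.18² + 0.33² + 0.24² + 0.23² + 0.02² = 0.0324 + 0.1089 + 0.0576 + 0.0529 + 0.0004 = 0.2522
O = 0.2190 / √(0.2106 × 0.2522) = 0.2190 / 0.23046 = 0.9503
O = 0.9503 > 0.6 → Yes.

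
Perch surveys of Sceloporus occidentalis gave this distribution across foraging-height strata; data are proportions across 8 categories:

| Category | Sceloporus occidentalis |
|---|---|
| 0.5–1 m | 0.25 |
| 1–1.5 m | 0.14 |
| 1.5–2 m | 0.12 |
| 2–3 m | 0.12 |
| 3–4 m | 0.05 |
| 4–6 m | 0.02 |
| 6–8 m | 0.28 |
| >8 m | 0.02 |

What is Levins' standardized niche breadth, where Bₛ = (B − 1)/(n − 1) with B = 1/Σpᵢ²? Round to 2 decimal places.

Σpᵢ² = 0.25² + 0.14² + 0.12² + 0.12² + 0.05² + 0.02² + 0.28² + 0.02² = 0.0625 + 0.0196 + 0.0144 + 0.0144 + 0.0025 + 0.0004 + 0.0784 + 0.0004 = 0.1926
B = 1 / 0.1926 = 5.1921
Bₛ = (B − 1)/(n − 1) = (5.1921 − 1)/(8 − 1) = 4.1921/7 = 0.5989

0.60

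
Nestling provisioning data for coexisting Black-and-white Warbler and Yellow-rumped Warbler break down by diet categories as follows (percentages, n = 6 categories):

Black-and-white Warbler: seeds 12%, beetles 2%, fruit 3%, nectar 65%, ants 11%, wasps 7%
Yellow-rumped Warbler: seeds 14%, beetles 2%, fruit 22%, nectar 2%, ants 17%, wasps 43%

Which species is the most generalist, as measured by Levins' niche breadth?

Convert percentages to proportions (divide by 100).
Σp_Blacᵢ² = 0.12² + 0.02² + 0.03² + 0.65² + 0.11² + 0.07² = 0.0144 + 0.0004 + 0.0009 + 0.4225 + 0.0121 + 0.0049 = 0.4552
B_Blac = 1 / 0.4552 = 2.1968
Σp_Yellᵢ² = 0.14² + 0.02² + 0.22² + 0.02² + 0.17² + 0.43² = 0.0196 + 0.0004 + 0.0484 + 0.0004 + 0.0289 + 0.1849 = 0.2826
B_Yell = 1 / 0.2826 = 3.5386
Highest B → broadest niche (most generalist): Yellow-rumped Warbler (B = 3.54).

Yellow-rumped Warbler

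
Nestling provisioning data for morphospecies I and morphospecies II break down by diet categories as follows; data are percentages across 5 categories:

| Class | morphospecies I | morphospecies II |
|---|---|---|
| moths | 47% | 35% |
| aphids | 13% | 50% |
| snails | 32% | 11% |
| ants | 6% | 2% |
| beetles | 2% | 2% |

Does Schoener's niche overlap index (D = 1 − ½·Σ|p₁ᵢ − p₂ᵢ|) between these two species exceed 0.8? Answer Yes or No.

No

Convert percentages to proportions (divide by 100).
Σ|p₁ᵢ − p₂ᵢ| = 0.12 + 0.37 + 0.21 + 0.04 + 0.00 = 0.74
D = 1 − ½ × 0.74 = 1 − 0.370 = 0.6300
D = 0.6300 < 0.8 → No.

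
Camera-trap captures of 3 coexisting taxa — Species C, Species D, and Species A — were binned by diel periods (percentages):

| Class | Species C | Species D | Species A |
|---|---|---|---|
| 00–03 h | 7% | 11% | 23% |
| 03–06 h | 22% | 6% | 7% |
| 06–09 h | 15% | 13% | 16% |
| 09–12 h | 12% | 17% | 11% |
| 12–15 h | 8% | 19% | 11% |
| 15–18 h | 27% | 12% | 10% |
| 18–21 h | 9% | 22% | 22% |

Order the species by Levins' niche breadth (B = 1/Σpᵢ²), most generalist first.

Species D > Species A > Species C

Convert percentages to proportions (divide by 100).
Σp_Cᵢ² = 0.07² + 0.22² + 0.15² + 0.12² + 0.08² + 0.27² + 0.09² = 0.0049 + 0.0484 + 0.0225 + 0.0144 + 0.0064 + 0.0729 + 0.0081 = 0.1776
B_C = 1 / 0.1776 = 5.6306
Σp_Dᵢ² = 0.11² + 0.06² + 0.13² + 0.17² + 0.19² + 0.12² + 0.22² = 0.0121 + 0.0036 + 0.0169 + 0.0289 + 0.0361 + 0.0144 + 0.0484 = 0.1604
B_D = 1 / 0.1604 = 6.2344
Σp_Aᵢ² = 0.23² + 0.07² + 0.16² + 0.11² + 0.11² + 0.10² + 0.22² = 0.0529 + 0.0049 + 0.0256 + 0.0121 + 0.0121 + 0.0100 + 0.0484 = 0.1660
B_A = 1 / 0.1660 = 6.0241
Ranking by B (broadest → narrowest): Species D (6.23) > Species A (6.02) > Species C (5.63)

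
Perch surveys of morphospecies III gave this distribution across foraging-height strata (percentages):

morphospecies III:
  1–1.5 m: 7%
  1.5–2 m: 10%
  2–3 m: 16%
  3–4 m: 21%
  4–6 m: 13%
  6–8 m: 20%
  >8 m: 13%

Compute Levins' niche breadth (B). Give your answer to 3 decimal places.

Convert percentages to proportions (divide by 100).
Σpᵢ² = 0.07² + 0.10² + 0.16² + 0.21² + 0.13² + 0.20² + 0.13² = 0.0049 + 0.0100 + 0.0256 + 0.0441 + 0.0169 + 0.0400 + 0.0169 = 0.1584
B = 1 / 0.1584 = 6.31313

6.313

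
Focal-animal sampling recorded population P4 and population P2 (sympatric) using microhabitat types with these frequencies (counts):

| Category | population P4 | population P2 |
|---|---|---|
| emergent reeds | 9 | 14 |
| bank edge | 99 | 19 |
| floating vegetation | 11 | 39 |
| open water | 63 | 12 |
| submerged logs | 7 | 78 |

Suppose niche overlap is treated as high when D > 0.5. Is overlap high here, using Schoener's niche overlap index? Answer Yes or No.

Proportions for population P4 (n=189): 9/189=0.0476, 99/189=0.5238, 11/189=0.0582, 63/189=0.3333, 7/189=0.0370
Proportions for population P2 (n=162): 14/162=0.0864, 19/162=0.1173, 39/162=0.2407, 12/162=0.0741, 78/162=0.4815
Σ|p₁ᵢ − p₂ᵢ| = 0.0388 + 0.4065 + 0.1825 + 0.2592 + 0.4445 = 1.3315
D = 1 − ½ × 1.3315 = 1 − 0.66575 = 0.33425
D = 0.33425 < 0.5 → No.

No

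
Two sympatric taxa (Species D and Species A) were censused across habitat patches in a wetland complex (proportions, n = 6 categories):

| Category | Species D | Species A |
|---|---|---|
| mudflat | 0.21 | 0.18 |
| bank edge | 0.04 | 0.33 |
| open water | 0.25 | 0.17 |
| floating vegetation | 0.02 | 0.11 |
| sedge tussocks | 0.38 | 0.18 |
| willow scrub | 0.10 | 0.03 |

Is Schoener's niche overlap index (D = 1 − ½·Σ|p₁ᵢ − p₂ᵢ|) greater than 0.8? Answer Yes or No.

No

Σ|p₁ᵢ − p₂ᵢ| = 0.03 + 0.29 + 0.08 + 0.09 + 0.20 + 0.07 = 0.76
D = 1 − ½ × 0.76 = 1 − 0.380 = 0.6200
D = 0.6200 < 0.8 → No.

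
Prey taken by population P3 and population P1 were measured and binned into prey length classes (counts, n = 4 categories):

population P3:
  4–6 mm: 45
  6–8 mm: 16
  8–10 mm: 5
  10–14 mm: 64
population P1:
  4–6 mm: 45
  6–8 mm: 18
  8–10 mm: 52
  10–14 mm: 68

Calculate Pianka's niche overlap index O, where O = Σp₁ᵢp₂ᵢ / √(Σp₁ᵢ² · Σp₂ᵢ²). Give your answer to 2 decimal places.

Proportions for population P3 (n=130): 45/130=0.3462, 16/130=0.1231, 5/130=0.0385, 64/130=0.4923
Proportions for population P1 (n=183): 45/183=0.2459, 18/183=0.0984, 52/183=0.2842, 68/183=0.3716
Σ p₁ᵢp₂ᵢ = 0.085131 + 0.012113 + 0.010942 + 0.182939 = 0.291125
Σp_1ᵢ² = 0.3462² + 0.1231² + 0.0385² + 0.4923² = 0.119854 + 0.015154 + 0.001482 + 0.242359 = 0.378849
Σp_2ᵢ² = 0.2459² + 0.0984² + 0.2842² + 0.3716² = 0.060467 + 0.009683 + 0.080770 + 0.138087 = 0.289007
O = 0.291125 / √(0.378849 × 0.289007) = 0.291125 / 0.3308928 = 0.8798

0.88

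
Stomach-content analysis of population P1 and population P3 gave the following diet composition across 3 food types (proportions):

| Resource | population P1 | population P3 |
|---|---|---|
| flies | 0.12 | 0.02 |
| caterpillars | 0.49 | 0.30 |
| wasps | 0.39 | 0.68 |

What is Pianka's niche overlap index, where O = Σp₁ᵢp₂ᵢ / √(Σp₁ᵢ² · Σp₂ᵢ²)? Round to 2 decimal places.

0.87

Σ p₁ᵢp₂ᵢ = 0.0024 + 0.1470 + 0.2652 = 0.4146
Σp_1ᵢ² = 0.12² + 0.49² + 0.39² = 0.0144 + 0.2401 + 0.1521 = 0.4066
Σp_2ᵢ² = 0.02² + 0.30² + 0.68² = 0.0004 + 0.0900 + 0.4624 = 0.5528
O = 0.4146 / √(0.4066 × 0.5528) = 0.4146 / 0.47410 = 0.8745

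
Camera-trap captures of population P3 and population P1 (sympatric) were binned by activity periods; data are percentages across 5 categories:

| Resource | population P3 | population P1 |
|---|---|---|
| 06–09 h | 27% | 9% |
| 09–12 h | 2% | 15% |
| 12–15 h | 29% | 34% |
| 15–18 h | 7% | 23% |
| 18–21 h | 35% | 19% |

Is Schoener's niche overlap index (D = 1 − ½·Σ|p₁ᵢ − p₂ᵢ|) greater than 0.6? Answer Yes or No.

Yes

Convert percentages to proportions (divide by 100).
Σ|p₁ᵢ − p₂ᵢ| = 0.18 + 0.13 + 0.05 + 0.16 + 0.16 = 0.68
D = 1 − ½ × 0.68 = 1 − 0.340 = 0.6600
D = 0.6600 > 0.6 → Yes.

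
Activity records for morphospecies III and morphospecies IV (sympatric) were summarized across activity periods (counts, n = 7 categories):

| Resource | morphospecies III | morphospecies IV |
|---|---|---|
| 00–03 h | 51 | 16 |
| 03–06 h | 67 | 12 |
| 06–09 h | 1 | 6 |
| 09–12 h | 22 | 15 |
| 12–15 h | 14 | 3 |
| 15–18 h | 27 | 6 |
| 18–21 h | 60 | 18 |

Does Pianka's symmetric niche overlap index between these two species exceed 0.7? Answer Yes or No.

Yes

Proportions for morphospecies III (n=242): 51/242=0.2107, 67/242=0.2769, 1/242=0.0041, 22/242=0.0909, 14/242=0.0579, 27/242=0.1116, 60/242=0.2479
Proportions for morphospecies IV (n=76): 16/76=0.2105, 12/76=0.1579, 6/76=0.0789, 15/76=0.1974, 3/76=0.0395, 6/76=0.0789, 18/76=0.2368
Σ p₁ᵢp₂ᵢ = 0.044352 + 0.043723 + 0.000323 + 0.017944 + 0.002287 + 0.008805 + 0.058703 = 0.176137
Σp_1ᵢ² = 0.2107² + 0.2769² + 0.0041² + 0.0909² + 0.0579² + 0.1116² + 0.2479² = 0.044394 + 0.076674 + 0.000017 + 0.008263 + 0.003352 + 0.012455 + 0.061454 = 0.206609
Σp_2ᵢ² = 0.2105² + 0.1579² + 0.0789² + 0.1974² + 0.0395² + 0.0789² + 0.2368² = 0.044310 + 0.024932 + 0.006225 + 0.038967 + 0.001560 + 0.006225 + 0.056074 = 0.178293
O = 0.176137 / √(0.206609 × 0.178293) = 0.176137 / 0.1919295 = 0.9177
O = 0.9177 > 0.7 → Yes.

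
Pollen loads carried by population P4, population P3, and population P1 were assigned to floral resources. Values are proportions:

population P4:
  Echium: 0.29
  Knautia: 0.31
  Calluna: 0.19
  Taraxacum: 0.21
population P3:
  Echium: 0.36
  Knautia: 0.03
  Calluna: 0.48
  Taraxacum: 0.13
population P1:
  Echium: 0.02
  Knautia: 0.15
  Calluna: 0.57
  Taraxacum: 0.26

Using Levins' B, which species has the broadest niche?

Σp_P4ᵢ² = 0.29² + 0.31² + 0.19² + 0.21² = 0.0841 + 0.0961 + 0.0361 + 0.0441 = 0.2604
B_P4 = 1 / 0.2604 = 3.8402
Σp_P3ᵢ² = 0.36² + 0.03² + 0.48² + 0.13² = 0.1296 + 0.0009 + 0.2304 + 0.0169 = 0.3778
B_P3 = 1 / 0.3778 = 2.6469
Σp_P1ᵢ² = 0.02² + 0.15² + 0.57² + 0.26² = 0.0004 + 0.0225 + 0.3249 + 0.0676 = 0.4154
B_P1 = 1 / 0.4154 = 2.4073
Highest B → broadest niche (most generalist): population P4 (B = 3.84).

population P4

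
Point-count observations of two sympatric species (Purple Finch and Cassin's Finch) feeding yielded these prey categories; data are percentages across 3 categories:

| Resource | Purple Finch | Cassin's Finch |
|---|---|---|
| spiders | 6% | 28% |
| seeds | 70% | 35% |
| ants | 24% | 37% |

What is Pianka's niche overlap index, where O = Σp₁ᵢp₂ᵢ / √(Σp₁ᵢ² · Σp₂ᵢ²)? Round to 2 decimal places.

Convert percentages to proportions (divide by 100).
Σ p₁ᵢp₂ᵢ = 0.0168 + 0.2450 + 0.0888 = 0.3506
Σp_1ᵢ² = 0.06² + 0.70² + 0.24² = 0.0036 + 0.4900 + 0.0576 = 0.5512
Σp_2ᵢ² = 0.28² + 0.35² + 0.37² = 0.0784 + 0.1225 + 0.1369 = 0.3378
O = 0.3506 / √(0.5512 × 0.3378) = 0.3506 / 0.43150 = 0.8125

0.81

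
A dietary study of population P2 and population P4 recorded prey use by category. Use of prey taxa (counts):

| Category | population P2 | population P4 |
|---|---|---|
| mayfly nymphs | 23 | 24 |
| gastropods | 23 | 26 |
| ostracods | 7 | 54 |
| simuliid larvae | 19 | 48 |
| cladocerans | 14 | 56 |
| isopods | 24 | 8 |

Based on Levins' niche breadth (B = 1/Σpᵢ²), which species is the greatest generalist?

population P2

Proportions for population P2 (n=110): 23/110=0.2091, 23/110=0.2091, 7/110=0.0636, 19/110=0.1727, 14/110=0.1273, 24/110=0.2182
Proportions for population P4 (n=216): 24/216=0.1111, 26/216=0.1204, 54/216=0.2500, 48/216=0.2222, 56/216=0.2593, 8/216=0.0370
Σp_P2ᵢ² = 0.2091² + 0.2091² + 0.0636² + 0.1727² + 0.1273² + 0.2182² = 0.043723 + 0.043723 + 0.004045 + 0.029825 + 0.016205 + 0.047611 = 0.185132
B_P2 = 1 / 0.185132 = 5.4016
Σp_P4ᵢ² = 0.1111² + 0.1204² + 0.2500² + 0.2222² + 0.2593² + 0.0370² = 0.012343 + 0.014496 + 0.062500 + 0.049373 + 0.067236 + 0.001369 = 0.207317
B_P4 = 1 / 0.207317 = 4.8235
Highest B → broadest niche (most generalist): population P2 (B = 5.40).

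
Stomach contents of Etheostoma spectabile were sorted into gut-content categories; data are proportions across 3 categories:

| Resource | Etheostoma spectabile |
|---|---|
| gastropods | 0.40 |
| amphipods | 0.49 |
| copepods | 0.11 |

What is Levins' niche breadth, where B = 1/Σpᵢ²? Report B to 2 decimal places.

Σpᵢ² = 0.40² + 0.49² + 0.11² = 0.1600 + 0.2401 + 0.0121 = 0.4122
B = 1 / 0.4122 = 2.4260

2.43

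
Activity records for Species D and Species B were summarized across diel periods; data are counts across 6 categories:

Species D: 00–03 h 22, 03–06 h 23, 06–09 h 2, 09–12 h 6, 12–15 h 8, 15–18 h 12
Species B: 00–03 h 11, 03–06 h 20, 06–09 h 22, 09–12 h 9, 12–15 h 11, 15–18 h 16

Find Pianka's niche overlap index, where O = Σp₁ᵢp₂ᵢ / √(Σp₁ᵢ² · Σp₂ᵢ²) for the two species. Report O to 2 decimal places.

Proportions for Species D (n=73): 22/73=0.3014, 23/73=0.3151, 2/73=0.0274, 6/73=0.0822, 8/73=0.1096, 12/73=0.1644
Proportions for Species B (n=89): 11/89=0.1236, 20/89=0.2247, 22/89=0.2472, 9/89=0.1011, 11/89=0.1236, 16/89=0.1798
Σ p₁ᵢp₂ᵢ = 0.037253 + 0.070803 + 0.006773 + 0.008310 + 0.013547 + 0.029559 = 0.166245
Σp_1ᵢ² = 0.3014² + 0.3151² + 0.0274² + 0.0822² + 0.1096² + 0.1644² = 0.090842 + 0.099288 + 0.000751 + 0.006757 + 0.012012 + 0.027027 = 0.236677
Σp_2ᵢ² = 0.1236² + 0.2247² + 0.2472² + 0.1011² + 0.1236² + 0.1798² = 0.015277 + 0.050490 + 0.061108 + 0.010221 + 0.015277 + 0.032328 = 0.184701
O = 0.166245 / √(0.236677 × 0.184701) = 0.166245 / 0.2090801 = 0.7951

0.80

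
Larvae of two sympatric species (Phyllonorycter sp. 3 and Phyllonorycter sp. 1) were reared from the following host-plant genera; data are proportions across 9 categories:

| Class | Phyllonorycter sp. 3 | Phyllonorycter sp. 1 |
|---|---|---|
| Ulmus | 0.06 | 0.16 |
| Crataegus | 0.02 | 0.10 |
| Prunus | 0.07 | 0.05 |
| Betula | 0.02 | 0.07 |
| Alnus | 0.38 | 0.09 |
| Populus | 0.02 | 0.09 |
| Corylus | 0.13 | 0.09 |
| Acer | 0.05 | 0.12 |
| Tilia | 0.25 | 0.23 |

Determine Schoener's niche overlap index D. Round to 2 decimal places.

0.63

Σ|p₁ᵢ − p₂ᵢ| = 0.10 + 0.08 + 0.02 + 0.05 + 0.29 + 0.07 + 0.04 + 0.07 + 0.02 = 0.74
D = 1 − ½ × 0.74 = 1 − 0.370 = 0.6300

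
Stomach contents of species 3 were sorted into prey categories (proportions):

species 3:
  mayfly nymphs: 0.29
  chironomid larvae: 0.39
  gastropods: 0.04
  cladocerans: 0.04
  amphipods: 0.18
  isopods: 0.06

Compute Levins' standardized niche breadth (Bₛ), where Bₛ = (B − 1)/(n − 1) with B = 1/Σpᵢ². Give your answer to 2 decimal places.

0.53

Σpᵢ² = 0.29² + 0.39² + 0.04² + 0.04² + 0.18² + 0.06² = 0.0841 + 0.1521 + 0.0016 + 0.0016 + 0.0324 + 0.0036 = 0.2754
B = 1 / 0.2754 = 3.6311
Bₛ = (B − 1)/(n − 1) = (3.6311 − 1)/(6 − 1) = 2.6311/5 = 0.5262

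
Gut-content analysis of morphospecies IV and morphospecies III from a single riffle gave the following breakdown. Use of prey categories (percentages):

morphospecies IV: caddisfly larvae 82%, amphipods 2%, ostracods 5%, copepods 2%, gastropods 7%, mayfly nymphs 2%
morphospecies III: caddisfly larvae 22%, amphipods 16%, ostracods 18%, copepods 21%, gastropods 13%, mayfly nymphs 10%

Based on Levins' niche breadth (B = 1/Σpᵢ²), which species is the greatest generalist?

morphospecies III

Convert percentages to proportions (divide by 100).
Σp_IVᵢ² = 0.82² + 0.02² + 0.05² + 0.02² + 0.07² + 0.02² = 0.6724 + 0.0004 + 0.0025 + 0.0004 + 0.0049 + 0.0004 = 0.6810
B_IV = 1 / 0.6810 = 1.4684
Σp_IIIᵢ² = 0.22² + 0.16² + 0.18² + 0.21² + 0.13² + 0.10² = 0.0484 + 0.0256 + 0.0324 + 0.0441 + 0.0169 + 0.0100 = 0.1774
B_III = 1 / 0.1774 = 5.6370
Highest B → broadest niche (most generalist): morphospecies III (B = 5.64).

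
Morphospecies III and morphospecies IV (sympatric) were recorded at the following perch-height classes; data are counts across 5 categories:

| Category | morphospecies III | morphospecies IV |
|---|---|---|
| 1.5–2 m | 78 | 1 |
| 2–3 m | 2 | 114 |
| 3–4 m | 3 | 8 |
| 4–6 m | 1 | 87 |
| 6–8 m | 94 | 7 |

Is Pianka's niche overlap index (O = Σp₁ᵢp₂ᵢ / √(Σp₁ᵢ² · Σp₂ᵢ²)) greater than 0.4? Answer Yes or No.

Proportions for morphospecies III (n=178): 78/178=0.4382, 2/178=0.0112, 3/178=0.0169, 1/178=0.0056, 94/178=0.5281
Proportions for morphospecies IV (n=217): 1/217=0.0046, 114/217=0.5253, 8/217=0.0369, 87/217=0.4009, 7/217=0.0323
Σ p₁ᵢp₂ᵢ = 0.002016 + 0.005883 + 0.000624 + 0.002245 + 0.017058 = 0.027826
Σp_1ᵢ² = 0.4382² + 0.0112² + 0.0169² + 0.0056² + 0.5281² = 0.192019 + 0.000125 + 0.000286 + 0.000031 + 0.278890 = 0.471351
Σp_2ᵢ² = 0.0046² + 0.5253² + 0.0369² + 0.4009² + 0.0323² = 0.000021 + 0.275940 + 0.001362 + 0.160721 + 0.001043 = 0.439087
O = 0.027826 / √(0.471351 × 0.439087) = 0.027826 / 0.4549331 = 0.0612
O = 0.0612 < 0.4 → No.

No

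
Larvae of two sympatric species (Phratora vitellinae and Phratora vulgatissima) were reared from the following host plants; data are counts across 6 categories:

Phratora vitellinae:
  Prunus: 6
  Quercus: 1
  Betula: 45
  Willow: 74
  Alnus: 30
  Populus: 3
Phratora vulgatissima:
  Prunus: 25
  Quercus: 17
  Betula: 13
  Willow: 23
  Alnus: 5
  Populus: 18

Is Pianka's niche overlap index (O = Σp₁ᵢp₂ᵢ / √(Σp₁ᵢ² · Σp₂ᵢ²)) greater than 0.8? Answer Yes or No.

Proportions for Phratora vitellinae (n=159): 6/159=0.0377, 1/159=0.0063, 45/159=0.2830, 74/159=0.4654, 30/159=0.1887, 3/159=0.0189
Proportions for Phratora vulgatissima (n=101): 25/101=0.2475, 17/101=0.1683, 13/101=0.1287, 23/101=0.2277, 5/101=0.0495, 18/101=0.1782
Σ p₁ᵢp₂ᵢ = 0.009331 + 0.001060 + 0.036422 + 0.105972 + 0.009341 + 0.003368 = 0.165494
Σp_1ᵢ² = 0.0377² + 0.0063² + 0.2830² + 0.4654² + 0.1887² + 0.0189² = 0.001421 + 0.000040 + 0.080089 + 0.216597 + 0.035608 + 0.000357 = 0.334112
Σp_2ᵢ² = 0.2475² + 0.1683² + 0.1287² + 0.2277² + 0.0495² + 0.1782² = 0.061256 + 0.028325 + 0.016564 + 0.051847 + 0.002450 + 0.031755 = 0.192197
O = 0.165494 / √(0.334112 × 0.192197) = 0.165494 / 0.2534074 = 0.6531
O = 0.6531 < 0.8 → No.

No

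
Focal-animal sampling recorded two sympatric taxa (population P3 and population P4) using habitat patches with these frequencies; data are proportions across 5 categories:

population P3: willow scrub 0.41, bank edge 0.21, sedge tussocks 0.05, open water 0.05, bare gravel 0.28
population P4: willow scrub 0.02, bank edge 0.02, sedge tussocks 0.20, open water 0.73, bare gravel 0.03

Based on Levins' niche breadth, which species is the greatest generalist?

Σp_P3ᵢ² = 0.41² + 0.21² + 0.05² + 0.05² + 0.28² = 0.1681 + 0.0441 + 0.0025 + 0.0025 + 0.0784 = 0.2956
B_P3 = 1 / 0.2956 = 3.3829
Σp_P4ᵢ² = 0.02² + 0.02² + 0.20² + 0.73² + 0.03² = 0.0004 + 0.0004 + 0.0400 + 0.5329 + 0.0009 = 0.5746
B_P4 = 1 / 0.5746 = 1.7403
Highest B → broadest niche (most generalist): population P3 (B = 3.38).

population P3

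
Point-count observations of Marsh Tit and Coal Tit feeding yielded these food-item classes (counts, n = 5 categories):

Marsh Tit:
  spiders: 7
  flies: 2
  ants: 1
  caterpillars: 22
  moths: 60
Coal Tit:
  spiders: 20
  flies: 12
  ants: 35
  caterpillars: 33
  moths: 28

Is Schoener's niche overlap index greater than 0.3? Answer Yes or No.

Proportions for Marsh Tit (n=92): 7/92=0.0761, 2/92=0.0217, 1/92=0.0109, 22/92=0.2391, 60/92=0.6522
Proportions for Coal Tit (n=128): 20/128=0.1563, 12/128=0.0938, 35/128=0.2734, 33/128=0.2578, 28/128=0.2188
Σ|p₁ᵢ − p₂ᵢ| = 0.0802 + 0.0721 + 0.2625 + 0.0187 + 0.4334 = 0.8669
D = 1 − ½ × 0.8669 = 1 − 0.43345 = 0.56655
D = 0.56655 > 0.3 → Yes.

Yes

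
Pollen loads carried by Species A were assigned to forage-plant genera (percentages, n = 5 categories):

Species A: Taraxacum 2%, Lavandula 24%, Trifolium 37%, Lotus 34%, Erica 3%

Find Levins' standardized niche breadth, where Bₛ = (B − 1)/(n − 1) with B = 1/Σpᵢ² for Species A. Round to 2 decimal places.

0.55

Convert percentages to proportions (divide by 100).
Σpᵢ² = 0.02² + 0.24² + 0.37² + 0.34² + 0.03² = 0.0004 + 0.0576 + 0.1369 + 0.1156 + 0.0009 = 0.3114
B = 1 / 0.3114 = 3.2113
Bₛ = (B − 1)/(n − 1) = (3.2113 − 1)/(5 − 1) = 2.2113/4 = 0.5528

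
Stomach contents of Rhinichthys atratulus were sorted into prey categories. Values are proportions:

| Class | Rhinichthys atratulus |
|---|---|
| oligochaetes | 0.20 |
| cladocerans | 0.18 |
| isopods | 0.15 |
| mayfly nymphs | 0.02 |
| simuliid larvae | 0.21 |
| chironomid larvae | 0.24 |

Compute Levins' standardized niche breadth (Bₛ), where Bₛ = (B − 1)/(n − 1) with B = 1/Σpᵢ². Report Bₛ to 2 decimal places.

Σpᵢ² = 0.20² + 0.18² + 0.15² + 0.02² + 0.21² + 0.24² = 0.0400 + 0.0324 + 0.0225 + 0.0004 + 0.0441 + 0.0576 = 0.1970
B = 1 / 0.1970 = 5.0761
Bₛ = (B − 1)/(n − 1) = (5.0761 − 1)/(6 − 1) = 4.0761/5 = 0.8152

0.82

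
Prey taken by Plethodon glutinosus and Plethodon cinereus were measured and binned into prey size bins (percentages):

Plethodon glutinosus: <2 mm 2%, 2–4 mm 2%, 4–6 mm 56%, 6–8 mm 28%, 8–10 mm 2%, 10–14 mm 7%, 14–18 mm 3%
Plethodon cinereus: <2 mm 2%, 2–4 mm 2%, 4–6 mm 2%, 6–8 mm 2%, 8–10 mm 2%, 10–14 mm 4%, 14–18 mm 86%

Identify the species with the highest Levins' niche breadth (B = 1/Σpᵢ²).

Convert percentages to proportions (divide by 100).
Σp_glutᵢ² = 0.02² + 0.02² + 0.56² + 0.28² + 0.02² + 0.07² + 0.03² = 0.0004 + 0.0004 + 0.3136 + 0.0784 + 0.0004 + 0.0049 + 0.0009 = 0.3990
B_glut = 1 / 0.3990 = 2.5063
Σp_cineᵢ² = 0.02² + 0.02² + 0.02² + 0.02² + 0.02² + 0.04² + 0.86² = 0.0004 + 0.0004 + 0.0004 + 0.0004 + 0.0004 + 0.0016 + 0.7396 = 0.7432
B_cine = 1 / 0.7432 = 1.3455
Highest B → broadest niche (most generalist): Plethodon glutinosus (B = 2.51).

Plethodon glutinosus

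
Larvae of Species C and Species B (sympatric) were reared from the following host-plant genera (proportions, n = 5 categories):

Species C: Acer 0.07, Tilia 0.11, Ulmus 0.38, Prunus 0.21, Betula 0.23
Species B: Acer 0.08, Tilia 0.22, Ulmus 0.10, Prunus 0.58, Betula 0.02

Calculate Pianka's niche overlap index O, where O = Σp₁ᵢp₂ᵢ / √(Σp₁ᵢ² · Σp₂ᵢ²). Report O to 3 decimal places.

Σ p₁ᵢp₂ᵢ = 0.0056 + 0.0242 + 0.0380 + 0.1218 + 0.0046 = 0.1942
Σp_1ᵢ² = 0.07² + 0.11² + 0.38² + 0.21² + 0.23² = 0.0049 + 0.0121 + 0.1444 + 0.0441 + 0.0529 = 0.2584
Σp_2ᵢ² = 0.08² + 0.22² + 0.10² + 0.58² + 0.02² = 0.0064 + 0.0484 + 0.0100 + 0.3364 + 0.0004 = 0.4016
O = 0.1942 / √(0.2584 × 0.4016) = 0.1942 / 0.322139 = 0.60285

0.603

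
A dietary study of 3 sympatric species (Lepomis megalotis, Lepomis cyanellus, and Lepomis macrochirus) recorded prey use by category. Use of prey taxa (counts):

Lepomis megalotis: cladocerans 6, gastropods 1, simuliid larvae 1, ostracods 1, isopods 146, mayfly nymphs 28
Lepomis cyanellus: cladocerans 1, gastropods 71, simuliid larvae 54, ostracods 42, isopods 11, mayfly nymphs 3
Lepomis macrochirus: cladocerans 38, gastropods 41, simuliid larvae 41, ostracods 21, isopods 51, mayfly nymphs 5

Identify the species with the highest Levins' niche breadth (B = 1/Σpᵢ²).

Proportions for Lepomis megalotis (n=183): 6/183=0.0328, 1/183=0.0055, 1/183=0.0055, 1/183=0.0055, 146/183=0.7978, 28/183=0.1530
Proportions for Lepomis cyanellus (n=182): 1/182=0.0055, 71/182=0.3901, 54/182=0.2967, 42/182=0.2308, 11/182=0.0604, 3/182=0.0165
Proportions for Lepomis macrochirus (n=197): 38/197=0.1929, 41/197=0.2081, 41/197=0.2081, 21/197=0.1066, 51/197=0.2589, 5/197=0.0254
Σp_megaᵢ² = 0.0328² + 0.0055² + 0.0055² + 0.0055² + 0.7978² + 0.1530² = 0.001076 + 0.000030 + 0.000030 + 0.000030 + 0.636485 + 0.023409 = 0.661060
B_mega = 1 / 0.661060 = 1.5127
Σp_cyanᵢ² = 0.0055² + 0.3901² + 0.2967² + 0.2308² + 0.0604² + 0.0165² = 0.000030 + 0.152178 + 0.088031 + 0.053269 + 0.003648 + 0.000272 = 0.297428
B_cyan = 1 / 0.297428 = 3.3622
Σp_macrᵢ² = 0.1929² + 0.2081² + 0.2081² + 0.1066² + 0.2589² + 0.0254² = 0.037210 + 0.043306 + 0.043306 + 0.011364 + 0.067029 + 0.000645 = 0.202860
B_macr = 1 / 0.202860 = 4.9295
Highest B → broadest niche (most generalist): Lepomis macrochirus (B = 4.93).

Lepomis macrochirus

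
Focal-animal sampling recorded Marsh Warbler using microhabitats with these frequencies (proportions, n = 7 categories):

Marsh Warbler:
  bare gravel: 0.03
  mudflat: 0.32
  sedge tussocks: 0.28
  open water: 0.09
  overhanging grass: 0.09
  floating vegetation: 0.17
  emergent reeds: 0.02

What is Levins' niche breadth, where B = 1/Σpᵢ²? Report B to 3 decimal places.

Σpᵢ² = 0.03² + 0.32² + 0.28² + 0.09² + 0.09² + 0.17² + 0.02² = 0.0009 + 0.1024 + 0.0784 + 0.0081 + 0.0081 + 0.0289 + 0.0004 = 0.2272
B = 1 / 0.2272 = 4.40141

4.401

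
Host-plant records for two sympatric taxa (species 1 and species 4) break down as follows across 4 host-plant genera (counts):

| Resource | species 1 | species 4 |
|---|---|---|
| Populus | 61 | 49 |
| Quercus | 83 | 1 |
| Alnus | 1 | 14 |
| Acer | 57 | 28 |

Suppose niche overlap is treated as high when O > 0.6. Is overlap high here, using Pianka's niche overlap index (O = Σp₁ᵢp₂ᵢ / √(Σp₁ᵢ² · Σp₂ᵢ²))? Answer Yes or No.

Yes

Proportions for species 1 (n=202): 61/202=0.3020, 83/202=0.4109, 1/202=0.0050, 57/202=0.2822
Proportions for species 4 (n=92): 49/92=0.5326, 1/92=0.0109, 14/92=0.1522, 28/92=0.3043
Σ p₁ᵢp₂ᵢ = 0.160845 + 0.004479 + 0.000761 + 0.085873 = 0.251958
Σp_1ᵢ² = 0.3020² + 0.4109² + 0.0050² + 0.2822² = 0.091204 + 0.168839 + 0.000025 + 0.079637 = 0.339705
Σp_2ᵢ² = 0.5326² + 0.0109² + 0.1522² + 0.3043² = 0.283663 + 0.000119 + 0.023165 + 0.092598 = 0.399545
O = 0.251958 / √(0.339705 × 0.399545) = 0.251958 / 0.3684120 = 0.6839
O = 0.6839 > 0.6 → Yes.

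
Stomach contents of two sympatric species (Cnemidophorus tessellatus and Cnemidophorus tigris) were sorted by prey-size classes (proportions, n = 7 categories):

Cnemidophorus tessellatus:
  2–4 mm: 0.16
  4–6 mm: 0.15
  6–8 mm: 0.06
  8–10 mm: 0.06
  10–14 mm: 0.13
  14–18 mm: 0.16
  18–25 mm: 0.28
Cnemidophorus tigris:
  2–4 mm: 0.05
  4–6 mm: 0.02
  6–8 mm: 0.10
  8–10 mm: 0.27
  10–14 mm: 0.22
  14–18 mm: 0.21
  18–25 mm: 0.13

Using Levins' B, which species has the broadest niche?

Σp_tessᵢ² = 0.16² + 0.15² + 0.06² + 0.06² + 0.13² + 0.16² + 0.28² = 0.0256 + 0.0225 + 0.0036 + 0.0036 + 0.0169 + 0.0256 + 0.0784 = 0.1762
B_tess = 1 / 0.1762 = 5.6754
Σp_tigrᵢ² = 0.05² + 0.02² + 0.10² + 0.27² + 0.22² + 0.21² + 0.13² = 0.0025 + 0.0004 + 0.0100 + 0.0729 + 0.0484 + 0.0441 + 0.0169 = 0.1952
B_tigr = 1 / 0.1952 = 5.1230
Highest B → broadest niche (most generalist): Cnemidophorus tessellatus (B = 5.68).

Cnemidophorus tessellatus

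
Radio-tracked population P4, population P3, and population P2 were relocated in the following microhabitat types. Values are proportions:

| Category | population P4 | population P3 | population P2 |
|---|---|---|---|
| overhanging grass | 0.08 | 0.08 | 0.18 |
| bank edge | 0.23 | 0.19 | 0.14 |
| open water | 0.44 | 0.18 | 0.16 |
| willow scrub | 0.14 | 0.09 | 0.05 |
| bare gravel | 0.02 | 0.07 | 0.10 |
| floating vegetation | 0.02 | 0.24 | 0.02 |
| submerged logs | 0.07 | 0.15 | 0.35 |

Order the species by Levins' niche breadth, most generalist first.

population P3 > population P2 > population P4

Σp_P4ᵢ² = 0.08² + 0.23² + 0.44² + 0.14² + 0.02² + 0.02² + 0.07² = 0.0064 + 0.0529 + 0.1936 + 0.0196 + 0.0004 + 0.0004 + 0.0049 = 0.2782
B_P4 = 1 / 0.2782 = 3.5945
Σp_P3ᵢ² = 0.08² + 0.19² + 0.18² + 0.09² + 0.07² + 0.24² + 0.15² = 0.0064 + 0.0361 + 0.0324 + 0.0081 + 0.0049 + 0.0576 + 0.0225 = 0.1680
B_P3 = 1 / 0.1680 = 5.9524
Σp_P2ᵢ² = 0.18² + 0.14² + 0.16² + 0.05² + 0.10² + 0.02² + 0.35² = 0.0324 + 0.0196 + 0.0256 + 0.0025 + 0.0100 + 0.0004 + 0.1225 = 0.2130
B_P2 = 1 / 0.2130 = 4.6948
Ranking by B (broadest → narrowest): population P3 (5.95) > population P2 (4.69) > population P4 (3.59)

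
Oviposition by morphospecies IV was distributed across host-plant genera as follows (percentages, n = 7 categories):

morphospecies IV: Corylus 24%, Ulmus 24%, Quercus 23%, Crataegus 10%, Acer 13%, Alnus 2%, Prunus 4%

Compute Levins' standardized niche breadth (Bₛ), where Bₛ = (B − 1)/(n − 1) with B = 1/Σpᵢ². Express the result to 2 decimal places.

0.68

Convert percentages to proportions (divide by 100).
Σpᵢ² = 0.24² + 0.24² + 0.23² + 0.10² + 0.13² + 0.02² + 0.04² = 0.0576 + 0.0576 + 0.0529 + 0.0100 + 0.0169 + 0.0004 + 0.0016 = 0.1970
B = 1 / 0.1970 = 5.0761
Bₛ = (B − 1)/(n − 1) = (5.0761 − 1)/(7 − 1) = 4.0761/6 = 0.6794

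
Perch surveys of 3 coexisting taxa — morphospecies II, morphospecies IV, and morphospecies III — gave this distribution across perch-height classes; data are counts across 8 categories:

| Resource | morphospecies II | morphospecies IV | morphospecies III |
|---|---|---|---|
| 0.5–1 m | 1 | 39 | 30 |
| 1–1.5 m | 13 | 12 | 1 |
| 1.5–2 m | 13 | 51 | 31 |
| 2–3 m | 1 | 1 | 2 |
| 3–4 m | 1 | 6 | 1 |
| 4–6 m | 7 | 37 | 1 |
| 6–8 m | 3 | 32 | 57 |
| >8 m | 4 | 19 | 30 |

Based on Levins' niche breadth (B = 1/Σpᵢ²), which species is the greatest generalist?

morphospecies IV

Proportions for morphospecies II (n=43): 1/43=0.0233, 13/43=0.3023, 13/43=0.3023, 1/43=0.0233, 1/43=0.0233, 7/43=0.1628, 3/43=0.0698, 4/43=0.0930
Proportions for morphospecies IV (n=197): 39/197=0.1980, 12/197=0.0609, 51/197=0.2589, 1/197=0.0051, 6/197=0.0305, 37/197=0.1878, 32/197=0.1624, 19/197=0.0964
Proportions for morphospecies III (n=153): 30/153=0.1961, 1/153=0.0065, 31/153=0.2026, 2/153=0.0131, 1/153=0.0065, 1/153=0.0065, 57/153=0.3725, 30/153=0.1961
Σp_IIᵢ² = 0.0233² + 0.3023² + 0.3023² + 0.0233² + 0.0233² + 0.1628² + 0.0698² + 0.0930² = 0.000543 + 0.091385 + 0.091385 + 0.000543 + 0.000543 + 0.026504 + 0.004872 + 0.008649 = 0.224424
B_II = 1 / 0.224424 = 4.4559
Σp_IVᵢ² = 0.1980² + 0.0609² + 0.2589² + 0.0051² + 0.0305² + 0.1878² + 0.1624² + 0.0964² = 0.039204 + 0.003709 + 0.067029 + 0.000026 + 0.000930 + 0.035269 + 0.026374 + 0.009293 = 0.181834
B_IV = 1 / 0.181834 = 5.4995
Σp_IIIᵢ² = 0.1961² + 0.0065² + 0.2026² + 0.0131² + 0.0065² + 0.0065² + 0.3725² + 0.1961² = 0.038455 + 0.000042 + 0.041047 + 0.000172 + 0.000042 + 0.000042 + 0.138756 + 0.038455 = 0.257011
B_III = 1 / 0.257011 = 3.8909
Highest B → broadest niche (most generalist): morphospecies IV (B = 5.50).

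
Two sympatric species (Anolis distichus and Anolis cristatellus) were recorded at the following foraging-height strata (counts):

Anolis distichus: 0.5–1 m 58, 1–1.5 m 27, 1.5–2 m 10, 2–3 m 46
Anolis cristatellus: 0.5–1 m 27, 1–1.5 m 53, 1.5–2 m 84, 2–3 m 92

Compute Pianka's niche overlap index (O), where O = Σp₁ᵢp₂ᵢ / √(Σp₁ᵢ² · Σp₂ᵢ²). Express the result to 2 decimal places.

0.74

Proportions for Anolis distichus (n=141): 58/141=0.4113, 27/141=0.1915, 10/141=0.0709, 46/141=0.3262
Proportions for Anolis cristatellus (n=256): 27/256=0.1055, 53/256=0.2070, 84/256=0.3281, 92/256=0.3594
Σ p₁ᵢp₂ᵢ = 0.043392 + 0.039641 + 0.023262 + 0.117236 = 0.223531
Σp_1ᵢ² = 0.4113² + 0.1915² + 0.0709² + 0.3262² = 0.169168 + 0.036672 + 0.005027 + 0.106406 = 0.317273
Σp_2ᵢ² = 0.1055² + 0.2070² + 0.3281² + 0.3594² = 0.011130 + 0.042849 + 0.107650 + 0.129168 = 0.290797
O = 0.223531 / √(0.317273 × 0.290797) = 0.223531 / 0.3037467 = 0.7359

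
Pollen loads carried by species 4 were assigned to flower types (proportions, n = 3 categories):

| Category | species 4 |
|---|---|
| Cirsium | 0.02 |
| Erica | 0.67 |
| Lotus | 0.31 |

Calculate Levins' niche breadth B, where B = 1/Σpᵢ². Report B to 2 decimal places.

1.83

Σpᵢ² = 0.02² + 0.67² + 0.31² = 0.0004 + 0.4489 + 0.0961 = 0.5454
B = 1 / 0.5454 = 1.8335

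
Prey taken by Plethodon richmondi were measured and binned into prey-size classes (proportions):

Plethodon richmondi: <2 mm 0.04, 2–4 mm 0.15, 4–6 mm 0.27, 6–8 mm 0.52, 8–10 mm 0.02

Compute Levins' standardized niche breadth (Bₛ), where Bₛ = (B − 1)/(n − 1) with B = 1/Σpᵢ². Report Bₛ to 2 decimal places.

0.43

Σpᵢ² = 0.04² + 0.15² + 0.27² + 0.52² + 0.02² = 0.0016 + 0.0225 + 0.0729 + 0.2704 + 0.0004 = 0.3678
B = 1 / 0.3678 = 2.7189
Bₛ = (B − 1)/(n − 1) = (2.7189 − 1)/(5 − 1) = 1.7189/4 = 0.4297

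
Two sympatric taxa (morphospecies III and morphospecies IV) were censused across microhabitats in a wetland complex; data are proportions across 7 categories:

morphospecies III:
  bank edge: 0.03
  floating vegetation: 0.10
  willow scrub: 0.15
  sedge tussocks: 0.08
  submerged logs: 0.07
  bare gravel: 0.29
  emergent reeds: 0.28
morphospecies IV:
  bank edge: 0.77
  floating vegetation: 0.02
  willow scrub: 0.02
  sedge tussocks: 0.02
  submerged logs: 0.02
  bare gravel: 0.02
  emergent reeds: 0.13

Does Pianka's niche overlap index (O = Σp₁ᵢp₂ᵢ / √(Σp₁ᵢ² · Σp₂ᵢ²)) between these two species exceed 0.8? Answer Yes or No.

Σ p₁ᵢp₂ᵢ = 0.0231 + 0.0020 + 0.0030 + 0.0016 + 0.0014 + 0.0058 + 0.0364 = 0.0733
Σp_1ᵢ² = 0.03² + 0.10² + 0.15² + 0.08² + 0.07² + 0.29² + 0.28² = 0.0009 + 0.0100 + 0.0225 + 0.0064 + 0.0049 + 0.0841 + 0.0784 = 0.2072
Σp_2ᵢ² = 0.77² + 0.02² + 0.02² + 0.02² + 0.02² + 0.02² + 0.13² = 0.5929 + 0.0004 + 0.0004 + 0.0004 + 0.0004 + 0.0004 + 0.0169 = 0.6118
O = 0.0733 / √(0.2072 × 0.6118) = 0.0733 / 0.35604 = 0.2059
O = 0.2059 < 0.8 → No.

No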